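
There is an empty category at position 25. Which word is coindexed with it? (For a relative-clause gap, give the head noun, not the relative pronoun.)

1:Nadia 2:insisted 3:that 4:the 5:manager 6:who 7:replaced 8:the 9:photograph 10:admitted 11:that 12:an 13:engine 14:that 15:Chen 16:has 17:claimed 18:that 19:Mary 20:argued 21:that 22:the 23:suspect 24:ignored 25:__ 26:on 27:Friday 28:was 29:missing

13

The gap at 25 is the object of "ignored", inside a relative clause.
The relative pronoun is "that" (word 14); it is bound by the head noun immediately before it.
Its filler is the head noun "engine", at word 13.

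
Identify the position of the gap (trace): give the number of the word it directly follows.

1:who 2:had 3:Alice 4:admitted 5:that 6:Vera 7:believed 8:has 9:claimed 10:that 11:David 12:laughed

7

The displaced element is "who" (word 1).
It is linked across 2 clause boundaries (that → Ø).
It functions as the subject of "claimed", so the gap sits immediately after word 7 ("believed").
Base order: Alice had admitted that Vera believed that who has claimed that David laughed.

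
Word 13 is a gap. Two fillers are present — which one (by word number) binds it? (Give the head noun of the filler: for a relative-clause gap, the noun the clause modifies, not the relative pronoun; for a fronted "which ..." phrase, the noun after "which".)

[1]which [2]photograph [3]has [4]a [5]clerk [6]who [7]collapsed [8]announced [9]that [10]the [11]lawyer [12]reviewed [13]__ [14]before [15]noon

The marked gap is the direct object of "reviewed".
Its filler is the fronted wh-phrase "which photograph", at word 2.
(The other dependency links word 5 to a gap after word 6.)

2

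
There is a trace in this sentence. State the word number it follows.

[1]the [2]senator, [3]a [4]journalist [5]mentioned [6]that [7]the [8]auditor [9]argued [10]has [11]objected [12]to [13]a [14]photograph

9

The displaced element is "the senator" (word 2).
It is linked across 2 clause boundaries (that → Ø).
It functions as the subject of "objected", so the gap sits immediately after word 9 ("argued").
Base order: A journalist mentioned that the auditor argued that the senator has objected to a photograph.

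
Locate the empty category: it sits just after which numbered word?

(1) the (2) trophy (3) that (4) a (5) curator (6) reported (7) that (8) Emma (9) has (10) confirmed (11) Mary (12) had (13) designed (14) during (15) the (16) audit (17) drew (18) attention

The displaced element is "the trophy" (word 2).
It is linked across 2 clause boundaries (that → Ø).
It functions as the direct object of "designed", so the gap sits immediately after word 13 ("designed").
Base order: A curator reported that Emma has confirmed Mary had designed the trophy during the audit.

13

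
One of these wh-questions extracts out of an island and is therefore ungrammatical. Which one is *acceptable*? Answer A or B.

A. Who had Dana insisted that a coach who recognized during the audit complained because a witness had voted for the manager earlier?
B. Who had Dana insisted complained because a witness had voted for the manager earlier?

In A, the wh-phrase is extracted from inside a complex-NP island (relative clause) (introduced by "who"), which blocks movement.
In B, the extraction path crosses only that-complement boundaries, which are transparent.
So B is grammatical.

B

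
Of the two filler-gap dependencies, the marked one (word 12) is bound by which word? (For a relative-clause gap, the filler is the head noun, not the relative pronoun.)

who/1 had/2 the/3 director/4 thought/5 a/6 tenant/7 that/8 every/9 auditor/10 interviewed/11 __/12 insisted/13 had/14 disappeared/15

7

The marked gap is inside the relative clause, the direct object of "interviewed".
Its filler is the head noun "tenant" (via "that"), at word 7.
(The other dependency links word 1 to a gap after word 13.)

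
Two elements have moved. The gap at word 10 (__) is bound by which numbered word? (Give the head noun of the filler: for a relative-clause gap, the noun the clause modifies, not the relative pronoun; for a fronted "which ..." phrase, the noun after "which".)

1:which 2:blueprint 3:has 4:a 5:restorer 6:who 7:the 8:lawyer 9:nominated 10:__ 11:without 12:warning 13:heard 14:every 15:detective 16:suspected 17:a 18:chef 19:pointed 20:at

The marked gap is inside the relative clause, the direct object of "nominated".
Its filler is the head noun "restorer" (via "who"), at word 5.
(The other dependency links word 2 to a gap after word 20.)

5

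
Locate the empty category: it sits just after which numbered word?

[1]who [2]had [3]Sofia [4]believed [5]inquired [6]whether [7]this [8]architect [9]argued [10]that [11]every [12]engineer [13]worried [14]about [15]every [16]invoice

The displaced element is "who" (word 1).
It is linked across 1 clause boundary (Ø).
It functions as the subject of "inquired", so the gap sits immediately after word 4 ("believed").
Base order: Sofia had believed that who inquired whether this architect argued that every engineer worried about every invoice.

4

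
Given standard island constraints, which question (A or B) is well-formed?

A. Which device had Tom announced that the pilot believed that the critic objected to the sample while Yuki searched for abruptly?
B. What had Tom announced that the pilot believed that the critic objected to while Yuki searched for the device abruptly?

B

In A, the wh-phrase is extracted from inside an adjunct island (introduced by "while"), which blocks movement.
In B, the extraction path crosses only that-complement boundaries, which are transparent.
So B is grammatical.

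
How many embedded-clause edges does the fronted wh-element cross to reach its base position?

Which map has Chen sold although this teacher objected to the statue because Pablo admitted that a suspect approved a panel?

"which map" originates inside the matrix clause — no clause boundary is crossed.

0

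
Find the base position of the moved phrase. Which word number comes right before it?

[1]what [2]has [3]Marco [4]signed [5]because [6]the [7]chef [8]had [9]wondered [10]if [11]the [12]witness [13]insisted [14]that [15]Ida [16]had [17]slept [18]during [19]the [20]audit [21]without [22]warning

4

The displaced element is "what" (word 1).
It functions as the direct object of "signed", so the gap sits immediately after word 4 ("signed").
Base order: Marco has signed what because the chef had wondered if the witness insisted that Ida had slept during the audit without warning.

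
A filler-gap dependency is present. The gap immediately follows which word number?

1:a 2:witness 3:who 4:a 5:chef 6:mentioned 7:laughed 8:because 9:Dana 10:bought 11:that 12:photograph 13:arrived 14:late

6

The displaced element is "a witness" (word 2).
It is linked across 1 clause boundary (Ø).
It functions as the subject of "laughed", so the gap sits immediately after word 6 ("mentioned").
Base order: A chef mentioned a witness laughed because Dana bought that photograph.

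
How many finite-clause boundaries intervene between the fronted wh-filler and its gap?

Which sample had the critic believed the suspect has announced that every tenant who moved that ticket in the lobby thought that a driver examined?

3

"which sample" is extracted from the object of "examined".
Boundaries crossed, outermost first: [Ø], [that], [that] — 3 in total.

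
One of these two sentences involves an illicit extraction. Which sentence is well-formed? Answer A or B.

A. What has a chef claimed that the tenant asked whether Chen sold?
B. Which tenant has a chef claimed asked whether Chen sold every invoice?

In A, the wh-phrase is extracted from inside a wh-island (introduced by "whether"), which blocks movement.
In B, the extraction path crosses only that-complement boundaries, which are transparent.
So B is grammatical.

B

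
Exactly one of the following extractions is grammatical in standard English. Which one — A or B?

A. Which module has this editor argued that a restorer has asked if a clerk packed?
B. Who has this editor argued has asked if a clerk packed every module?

In A, the wh-phrase is extracted from inside a wh-island (introduced by "if"), which blocks movement.
In B, the extraction path crosses only that-complement boundaries, which are transparent.
So B is grammatical.

B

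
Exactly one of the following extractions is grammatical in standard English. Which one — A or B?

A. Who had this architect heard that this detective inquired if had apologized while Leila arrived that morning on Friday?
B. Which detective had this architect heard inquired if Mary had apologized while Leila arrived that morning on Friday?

In A, the wh-phrase is extracted from inside a wh-island (introduced by "if"), which blocks movement.
In B, the extraction path crosses only that-complement boundaries, which are transparent.
So B is grammatical.

B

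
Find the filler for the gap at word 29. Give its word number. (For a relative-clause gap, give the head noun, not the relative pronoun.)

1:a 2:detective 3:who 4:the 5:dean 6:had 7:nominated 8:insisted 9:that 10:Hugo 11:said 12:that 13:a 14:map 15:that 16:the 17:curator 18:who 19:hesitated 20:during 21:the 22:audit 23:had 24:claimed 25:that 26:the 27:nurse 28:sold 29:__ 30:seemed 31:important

14

The gap at 29 is the object of "sold", inside a relative clause.
The relative pronoun is "that" (word 15); it is bound by the head noun immediately before it.
Its filler is the head noun "map", at word 14.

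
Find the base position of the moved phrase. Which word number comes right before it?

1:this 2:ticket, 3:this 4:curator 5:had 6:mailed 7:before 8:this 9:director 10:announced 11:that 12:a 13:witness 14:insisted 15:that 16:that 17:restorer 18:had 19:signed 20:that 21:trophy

The displaced element is "this ticket" (word 2).
It functions as the direct object of "mailed", so the gap sits immediately after word 6 ("mailed").
Base order: This curator had mailed this ticket before this director announced that a witness insisted that that restorer had signed that trophy.

6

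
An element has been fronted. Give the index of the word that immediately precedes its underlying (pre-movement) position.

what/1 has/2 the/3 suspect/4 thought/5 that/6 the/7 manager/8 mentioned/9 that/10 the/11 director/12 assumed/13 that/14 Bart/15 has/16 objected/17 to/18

18

The displaced element is "what" (word 1).
It is linked across 3 clause boundaries (that → that → that).
It functions as the object of the preposition "to" of "objected", so the gap sits immediately after word 18 ("to").
Base order: The suspect has thought that the manager mentioned that the director assumed that Bart has objected to what.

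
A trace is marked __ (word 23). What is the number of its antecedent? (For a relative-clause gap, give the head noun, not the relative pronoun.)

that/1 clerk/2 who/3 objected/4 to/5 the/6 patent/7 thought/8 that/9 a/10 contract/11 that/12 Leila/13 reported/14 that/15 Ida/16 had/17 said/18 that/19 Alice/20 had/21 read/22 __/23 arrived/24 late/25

11

The gap at 23 is the object of "read", inside a relative clause.
The relative pronoun is "that" (word 12); it is bound by the head noun immediately before it.
Its filler is the head noun "contract", at word 11.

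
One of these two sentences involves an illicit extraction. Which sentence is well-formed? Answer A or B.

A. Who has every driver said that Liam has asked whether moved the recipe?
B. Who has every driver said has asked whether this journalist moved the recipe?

In A, the wh-phrase is extracted from inside a wh-island (introduced by "whether"), which blocks movement.
In B, the extraction path crosses only that-complement boundaries, which are transparent.
So B is grammatical.

B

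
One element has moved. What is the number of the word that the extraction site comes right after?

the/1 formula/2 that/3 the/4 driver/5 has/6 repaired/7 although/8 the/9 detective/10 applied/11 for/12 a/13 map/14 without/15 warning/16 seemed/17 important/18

7

The displaced element is "the formula" (word 2).
It functions as the direct object of "repaired", so the gap sits immediately after word 7 ("repaired").
Base order: The driver has repaired the formula although the detective applied for a map without warning.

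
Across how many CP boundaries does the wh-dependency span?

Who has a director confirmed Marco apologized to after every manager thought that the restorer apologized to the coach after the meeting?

1

"who" is extracted from the PP object of "apologized".
Boundaries crossed, outermost first: [Ø] — 1 in total.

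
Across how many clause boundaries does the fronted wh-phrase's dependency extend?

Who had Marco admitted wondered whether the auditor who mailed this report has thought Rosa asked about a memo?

1

"who" is extracted from the subject of "wondered".
Boundaries crossed, outermost first: [Ø] — 1 in total.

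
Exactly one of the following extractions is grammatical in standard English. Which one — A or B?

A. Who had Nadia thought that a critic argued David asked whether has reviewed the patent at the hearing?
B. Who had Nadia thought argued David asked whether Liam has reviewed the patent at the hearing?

In A, the wh-phrase is extracted from inside a wh-island (introduced by "whether"), which blocks movement.
In B, the extraction path crosses only that-complement boundaries, which are transparent.
So B is grammatical.

B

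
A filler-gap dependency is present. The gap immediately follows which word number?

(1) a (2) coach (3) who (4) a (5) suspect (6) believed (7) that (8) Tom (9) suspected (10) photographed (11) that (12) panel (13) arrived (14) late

9

The displaced element is "a coach" (word 2).
It is linked across 2 clause boundaries (that → Ø).
It functions as the subject of "photographed", so the gap sits immediately after word 9 ("suspected").
Base order: A suspect believed that Tom suspected that a coach photographed that panel.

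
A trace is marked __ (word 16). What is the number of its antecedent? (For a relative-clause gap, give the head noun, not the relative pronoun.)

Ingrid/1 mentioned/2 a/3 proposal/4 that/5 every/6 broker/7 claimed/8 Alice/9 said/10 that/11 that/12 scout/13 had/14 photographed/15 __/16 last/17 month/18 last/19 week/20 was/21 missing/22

4

The gap at 16 is the object of "photographed", inside a relative clause.
The relative pronoun is "that" (word 5); it is bound by the head noun immediately before it.
Its filler is the head noun "proposal", at word 4.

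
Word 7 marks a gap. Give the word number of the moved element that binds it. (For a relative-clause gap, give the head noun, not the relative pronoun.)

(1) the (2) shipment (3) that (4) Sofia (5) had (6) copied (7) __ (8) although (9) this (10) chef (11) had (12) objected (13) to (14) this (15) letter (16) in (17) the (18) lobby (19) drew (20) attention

The gap at 7 is the object of "copied", inside a relative clause.
The relative pronoun is "that" (word 3); it is bound by the head noun immediately before it.
Its filler is the head noun "shipment", at word 2.

2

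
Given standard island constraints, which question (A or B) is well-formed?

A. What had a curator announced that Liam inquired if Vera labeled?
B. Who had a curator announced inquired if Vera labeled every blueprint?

In A, the wh-phrase is extracted from inside a wh-island (introduced by "if"), which blocks movement.
In B, the extraction path crosses only that-complement boundaries, which are transparent.
So B is grammatical.

B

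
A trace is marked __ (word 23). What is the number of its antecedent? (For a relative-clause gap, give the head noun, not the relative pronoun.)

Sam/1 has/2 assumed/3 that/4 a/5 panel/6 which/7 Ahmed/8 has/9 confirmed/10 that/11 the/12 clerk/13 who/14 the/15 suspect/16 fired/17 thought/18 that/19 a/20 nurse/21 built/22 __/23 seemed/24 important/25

The gap at 23 is the object of "built", inside a relative clause.
The relative pronoun is "which" (word 7); it is bound by the head noun immediately before it.
Its filler is the head noun "panel", at word 6.

6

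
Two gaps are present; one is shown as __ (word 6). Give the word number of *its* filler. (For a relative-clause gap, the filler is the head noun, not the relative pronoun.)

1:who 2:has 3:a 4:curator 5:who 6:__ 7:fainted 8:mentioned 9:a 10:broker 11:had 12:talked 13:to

The marked gap is inside the relative clause, the subject of "fainted".
Its filler is the head noun "curator" (via "who"), at word 4.
(The other dependency links word 1 to a gap after word 13.)

4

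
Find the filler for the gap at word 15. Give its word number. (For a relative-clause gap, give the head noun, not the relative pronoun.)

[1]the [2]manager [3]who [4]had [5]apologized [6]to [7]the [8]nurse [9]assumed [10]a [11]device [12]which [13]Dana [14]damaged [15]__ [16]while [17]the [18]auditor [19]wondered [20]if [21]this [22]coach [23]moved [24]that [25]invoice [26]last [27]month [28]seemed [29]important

11

The gap at 15 is the object of "damaged", inside a relative clause.
The relative pronoun is "which" (word 12); it is bound by the head noun immediately before it.
Its filler is the head noun "device", at word 11.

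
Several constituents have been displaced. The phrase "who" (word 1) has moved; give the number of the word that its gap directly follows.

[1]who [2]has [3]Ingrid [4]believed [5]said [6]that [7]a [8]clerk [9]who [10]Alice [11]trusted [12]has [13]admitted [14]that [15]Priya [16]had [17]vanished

The displaced element is "who" (word 1).
It is linked across 1 clause boundary (Ø).
It functions as the subject of "said", so the gap sits immediately after word 4 ("believed").
Base order: Ingrid has believed who said that a clerk who Alice trusted has admitted that Priya had vanished.

4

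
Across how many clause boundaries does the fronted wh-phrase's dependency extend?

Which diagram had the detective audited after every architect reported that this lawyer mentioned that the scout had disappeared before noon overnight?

"which diagram" originates inside the matrix clause — no clause boundary is crossed.

0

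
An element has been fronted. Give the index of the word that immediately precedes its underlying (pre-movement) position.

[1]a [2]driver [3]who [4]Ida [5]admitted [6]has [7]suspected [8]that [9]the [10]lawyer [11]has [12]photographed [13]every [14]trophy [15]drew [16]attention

The displaced element is "a driver" (word 2).
It is linked across 1 clause boundary (Ø).
It functions as the subject of "suspected", so the gap sits immediately after word 5 ("admitted").
Base order: Ida admitted a driver has suspected that the lawyer has photographed every trophy.

5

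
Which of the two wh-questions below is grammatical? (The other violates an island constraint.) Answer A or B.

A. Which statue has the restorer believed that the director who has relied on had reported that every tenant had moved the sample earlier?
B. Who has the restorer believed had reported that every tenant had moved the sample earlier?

B

In A, the wh-phrase is extracted from inside a complex-NP island (relative clause) (introduced by "who"), which blocks movement.
In B, the extraction path crosses only that-complement boundaries, which are transparent.
So B is grammatical.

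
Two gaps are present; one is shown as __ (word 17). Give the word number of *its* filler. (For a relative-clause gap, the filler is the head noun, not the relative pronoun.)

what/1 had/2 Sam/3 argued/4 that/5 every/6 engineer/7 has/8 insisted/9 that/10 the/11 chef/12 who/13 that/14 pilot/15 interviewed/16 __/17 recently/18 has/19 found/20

12

The marked gap is inside the relative clause, the direct object of "interviewed".
Its filler is the head noun "chef" (via "who"), at word 12.
(The other dependency links word 1 to a gap after word 20.)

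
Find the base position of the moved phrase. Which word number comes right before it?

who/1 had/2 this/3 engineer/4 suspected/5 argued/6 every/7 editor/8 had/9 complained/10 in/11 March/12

The displaced element is "who" (word 1).
It is linked across 1 clause boundary (Ø).
It functions as the subject of "argued", so the gap sits immediately after word 5 ("suspected").
Base order: This engineer had suspected who argued every editor had complained in March.

5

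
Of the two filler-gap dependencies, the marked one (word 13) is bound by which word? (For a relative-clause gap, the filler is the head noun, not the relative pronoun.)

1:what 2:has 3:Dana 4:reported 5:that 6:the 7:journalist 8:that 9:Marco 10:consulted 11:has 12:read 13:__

1

The marked gap is the direct object of "read".
Its filler is the fronted wh-phrase "what", at word 1.
(The other dependency links word 7 to a gap after word 10.)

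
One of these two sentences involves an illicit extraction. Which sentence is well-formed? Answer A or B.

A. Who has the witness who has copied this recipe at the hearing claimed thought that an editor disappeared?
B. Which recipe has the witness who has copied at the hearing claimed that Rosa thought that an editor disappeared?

A

In B, the wh-phrase is extracted from inside a complex-NP island (relative clause) (introduced by "who"), which blocks movement.
In A, the extraction path crosses only that-complement boundaries, which are transparent.
So A is grammatical.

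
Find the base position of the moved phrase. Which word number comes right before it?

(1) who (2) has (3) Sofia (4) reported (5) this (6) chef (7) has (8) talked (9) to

The displaced element is "who" (word 1).
It is linked across 1 clause boundary (Ø).
It functions as the object of the preposition "to" of "talked", so the gap sits immediately after word 9 ("to").
Base order: Sofia has reported this chef has talked to who.

9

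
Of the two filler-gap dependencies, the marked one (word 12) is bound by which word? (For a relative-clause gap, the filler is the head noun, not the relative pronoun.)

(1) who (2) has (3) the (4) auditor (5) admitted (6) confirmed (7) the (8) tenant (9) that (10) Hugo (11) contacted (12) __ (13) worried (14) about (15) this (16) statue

8

The marked gap is inside the relative clause, the direct object of "contacted".
Its filler is the head noun "tenant" (via "that"), at word 8.
(The other dependency links word 1 to a gap after word 5.)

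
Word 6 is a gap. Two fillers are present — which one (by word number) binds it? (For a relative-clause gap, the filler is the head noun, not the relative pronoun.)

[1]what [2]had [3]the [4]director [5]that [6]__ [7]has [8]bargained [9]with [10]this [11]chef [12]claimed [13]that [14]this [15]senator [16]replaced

4

The marked gap is inside the relative clause, the subject of "bargained".
Its filler is the head noun "director" (via "that"), at word 4.
(The other dependency links word 1 to a gap after word 16.)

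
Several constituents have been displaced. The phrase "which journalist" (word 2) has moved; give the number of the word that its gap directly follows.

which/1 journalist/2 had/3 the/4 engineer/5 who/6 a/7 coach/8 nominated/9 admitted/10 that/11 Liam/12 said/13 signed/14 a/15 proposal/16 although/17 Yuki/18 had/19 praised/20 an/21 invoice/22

The displaced element is "which journalist" (word 2).
It is linked across 2 clause boundaries (that → Ø).
It functions as the subject of "signed", so the gap sits immediately after word 13 ("said").
Base order: The engineer who a coach nominated had admitted that Liam said which journalist signed a proposal although Yuki had praised an invoice.

13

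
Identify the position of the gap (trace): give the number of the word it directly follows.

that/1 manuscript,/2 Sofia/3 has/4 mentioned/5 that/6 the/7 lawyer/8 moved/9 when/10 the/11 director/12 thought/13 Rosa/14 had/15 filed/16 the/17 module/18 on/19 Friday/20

The displaced element is "that manuscript" (word 2).
It is linked across 1 clause boundary (that).
It functions as the direct object of "moved", so the gap sits immediately after word 9 ("moved").
Base order: Sofia has mentioned that the lawyer moved that manuscript when the director thought Rosa had filed the module on Friday.

9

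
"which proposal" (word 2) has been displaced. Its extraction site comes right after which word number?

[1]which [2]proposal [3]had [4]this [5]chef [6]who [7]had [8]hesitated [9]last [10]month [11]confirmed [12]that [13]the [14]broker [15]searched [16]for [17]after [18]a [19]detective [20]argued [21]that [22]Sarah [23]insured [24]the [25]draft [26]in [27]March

16

The displaced element is "which proposal" (word 2).
It is linked across 1 clause boundary (that).
It functions as the object of the preposition "for" of "searched", so the gap sits immediately after word 16 ("for").
Base order: This chef who had hesitated last month had confirmed that the broker searched for which proposal after a detective argued that Sarah insured the draft in March.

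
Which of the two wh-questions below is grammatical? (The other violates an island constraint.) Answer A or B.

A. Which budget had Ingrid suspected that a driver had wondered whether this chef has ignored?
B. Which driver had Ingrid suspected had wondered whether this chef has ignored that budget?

In A, the wh-phrase is extracted from inside a wh-island (introduced by "whether"), which blocks movement.
In B, the extraction path crosses only that-complement boundaries, which are transparent.
So B is grammatical.

B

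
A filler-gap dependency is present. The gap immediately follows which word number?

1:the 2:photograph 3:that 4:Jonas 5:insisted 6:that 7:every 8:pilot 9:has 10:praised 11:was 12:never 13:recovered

The displaced element is "the photograph" (word 2).
It is linked across 1 clause boundary (that).
It functions as the direct object of "praised", so the gap sits immediately after word 10 ("praised").
Base order: Jonas insisted that every pilot has praised the photograph.

10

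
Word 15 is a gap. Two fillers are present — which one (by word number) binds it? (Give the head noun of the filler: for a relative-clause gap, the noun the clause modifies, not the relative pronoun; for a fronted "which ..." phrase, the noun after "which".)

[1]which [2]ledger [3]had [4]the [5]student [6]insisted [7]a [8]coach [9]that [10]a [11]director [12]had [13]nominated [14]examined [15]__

The marked gap is the direct object of "examined".
Its filler is the fronted wh-phrase "which ledger", at word 2.
(The other dependency links word 8 to a gap after word 13.)

2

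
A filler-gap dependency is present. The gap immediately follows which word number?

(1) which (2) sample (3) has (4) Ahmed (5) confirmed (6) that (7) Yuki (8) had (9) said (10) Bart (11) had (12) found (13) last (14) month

12

The displaced element is "which sample" (word 2).
It is linked across 2 clause boundaries (that → Ø).
It functions as the direct object of "found", so the gap sits immediately after word 12 ("found").
Base order: Ahmed has confirmed that Yuki had said Bart had found which sample last month.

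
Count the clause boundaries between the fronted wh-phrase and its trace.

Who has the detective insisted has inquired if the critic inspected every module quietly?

"who" is extracted from the subject of "inquired".
Boundaries crossed, outermost first: [Ø] — 1 in total.

1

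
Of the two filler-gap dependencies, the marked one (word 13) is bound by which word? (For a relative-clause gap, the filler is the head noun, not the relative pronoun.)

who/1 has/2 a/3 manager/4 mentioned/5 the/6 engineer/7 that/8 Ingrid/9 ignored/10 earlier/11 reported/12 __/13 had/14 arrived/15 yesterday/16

1

The marked gap is the subject of "arrived".
Its filler is the fronted wh-phrase "who", at word 1.
(The other dependency links word 7 to a gap after word 10.)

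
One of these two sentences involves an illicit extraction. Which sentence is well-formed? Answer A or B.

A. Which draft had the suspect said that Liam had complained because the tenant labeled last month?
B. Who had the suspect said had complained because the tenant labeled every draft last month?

B

In A, the wh-phrase is extracted from inside an adjunct island (introduced by "because"), which blocks movement.
In B, the extraction path crosses only that-complement boundaries, which are transparent.
So B is grammatical.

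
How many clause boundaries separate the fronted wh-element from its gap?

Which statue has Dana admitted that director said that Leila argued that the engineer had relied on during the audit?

"which statue" is extracted from the PP object of "relied".
Boundaries crossed, outermost first: [Ø], [that], [that] — 3 in total.

3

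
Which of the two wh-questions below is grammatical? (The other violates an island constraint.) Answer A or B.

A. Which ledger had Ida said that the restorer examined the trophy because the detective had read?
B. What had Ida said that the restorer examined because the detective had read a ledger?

B

In A, the wh-phrase is extracted from inside an adjunct island (introduced by "because"), which blocks movement.
In B, the extraction path crosses only that-complement boundaries, which are transparent.
So B is grammatical.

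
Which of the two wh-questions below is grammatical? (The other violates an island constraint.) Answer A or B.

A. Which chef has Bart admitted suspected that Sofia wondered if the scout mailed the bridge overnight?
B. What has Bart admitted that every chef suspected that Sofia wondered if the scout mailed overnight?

In B, the wh-phrase is extracted from inside a wh-island (introduced by "if"), which blocks movement.
In A, the extraction path crosses only that-complement boundaries, which are transparent.
So A is grammatical.

A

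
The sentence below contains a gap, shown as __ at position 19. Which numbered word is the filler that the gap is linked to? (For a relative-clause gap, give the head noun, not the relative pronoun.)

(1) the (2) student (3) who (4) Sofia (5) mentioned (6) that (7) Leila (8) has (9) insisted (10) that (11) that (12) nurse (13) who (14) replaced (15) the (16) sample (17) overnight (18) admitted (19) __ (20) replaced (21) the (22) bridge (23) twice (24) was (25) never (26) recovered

The gap at 19 is the subject of "replaced", inside a relative clause.
The relative pronoun is "who" (word 3); it is bound by the head noun immediately before it.
Its filler is the head noun "student", at word 2.

2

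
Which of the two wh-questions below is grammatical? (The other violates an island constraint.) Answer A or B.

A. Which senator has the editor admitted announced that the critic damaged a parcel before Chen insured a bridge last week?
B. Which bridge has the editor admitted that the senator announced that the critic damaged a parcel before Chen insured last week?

In B, the wh-phrase is extracted from inside an adjunct island (introduced by "before"), which blocks movement.
In A, the extraction path crosses only that-complement boundaries, which are transparent.
So A is grammatical.

A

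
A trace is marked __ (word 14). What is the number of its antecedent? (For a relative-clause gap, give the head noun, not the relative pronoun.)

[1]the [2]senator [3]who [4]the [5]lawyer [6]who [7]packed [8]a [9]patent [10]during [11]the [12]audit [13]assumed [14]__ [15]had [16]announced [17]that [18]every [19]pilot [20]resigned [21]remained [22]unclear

2

The gap at 14 is the subject of "announced", inside a relative clause.
The relative pronoun is "who" (word 3); it is bound by the head noun immediately before it.
Its filler is the head noun "senator", at word 2.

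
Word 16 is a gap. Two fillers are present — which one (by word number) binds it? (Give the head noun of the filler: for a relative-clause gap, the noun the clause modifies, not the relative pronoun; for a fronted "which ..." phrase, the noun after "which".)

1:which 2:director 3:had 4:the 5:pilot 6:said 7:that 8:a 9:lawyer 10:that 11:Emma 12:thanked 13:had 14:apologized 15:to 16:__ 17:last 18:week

The marked gap is the object of the preposition "to" of "apologized".
Its filler is the fronted wh-phrase "which director", at word 2.
(The other dependency links word 9 to a gap after word 12.)

2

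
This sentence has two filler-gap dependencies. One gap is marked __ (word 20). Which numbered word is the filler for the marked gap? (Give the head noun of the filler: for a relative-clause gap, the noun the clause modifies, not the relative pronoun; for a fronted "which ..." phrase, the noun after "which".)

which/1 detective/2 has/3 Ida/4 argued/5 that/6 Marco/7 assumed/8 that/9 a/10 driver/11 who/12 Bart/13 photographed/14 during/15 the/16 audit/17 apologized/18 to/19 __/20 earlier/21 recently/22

2

The marked gap is the object of the preposition "to" of "apologized".
Its filler is the fronted wh-phrase "which detective", at word 2.
(The other dependency links word 11 to a gap after word 14.)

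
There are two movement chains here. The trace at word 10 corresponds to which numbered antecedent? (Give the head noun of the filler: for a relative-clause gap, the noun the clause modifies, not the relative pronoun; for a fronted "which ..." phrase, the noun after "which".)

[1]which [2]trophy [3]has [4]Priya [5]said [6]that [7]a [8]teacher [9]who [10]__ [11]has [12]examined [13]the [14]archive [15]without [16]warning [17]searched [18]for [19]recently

The marked gap is inside the relative clause, the subject of "examined".
Its filler is the head noun "teacher" (via "who"), at word 8.
(The other dependency links word 2 to a gap after word 18.)

8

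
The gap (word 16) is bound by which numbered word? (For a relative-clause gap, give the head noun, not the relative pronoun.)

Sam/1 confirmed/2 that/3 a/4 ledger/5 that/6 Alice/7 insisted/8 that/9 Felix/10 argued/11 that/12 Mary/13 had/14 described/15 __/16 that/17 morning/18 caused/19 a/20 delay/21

The gap at 16 is the object of "described", inside a relative clause.
The relative pronoun is "that" (word 6); it is bound by the head noun immediately before it.
Its filler is the head noun "ledger", at word 5.

5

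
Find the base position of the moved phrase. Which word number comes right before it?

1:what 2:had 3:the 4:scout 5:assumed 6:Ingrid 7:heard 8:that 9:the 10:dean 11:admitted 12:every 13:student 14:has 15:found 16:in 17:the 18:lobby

The displaced element is "what" (word 1).
It is linked across 3 clause boundaries (Ø → that → Ø).
It functions as the direct object of "found", so the gap sits immediately after word 15 ("found").
Base order: The scout had assumed Ingrid heard that the dean admitted every student has found what in the lobby.

15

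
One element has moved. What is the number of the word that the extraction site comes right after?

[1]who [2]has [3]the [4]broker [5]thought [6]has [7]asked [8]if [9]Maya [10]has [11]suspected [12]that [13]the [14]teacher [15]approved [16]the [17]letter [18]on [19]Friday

5

The displaced element is "who" (word 1).
It is linked across 1 clause boundary (Ø).
It functions as the subject of "asked", so the gap sits immediately after word 5 ("thought").
Base order: The broker has thought that who has asked if Maya has suspected that the teacher approved the letter on Friday.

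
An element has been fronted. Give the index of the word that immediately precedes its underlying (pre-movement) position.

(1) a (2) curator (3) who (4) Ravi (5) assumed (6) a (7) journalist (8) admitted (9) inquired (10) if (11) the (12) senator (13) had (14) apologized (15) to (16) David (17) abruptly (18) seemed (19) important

8

The displaced element is "a curator" (word 2).
It is linked across 2 clause boundaries (Ø → Ø).
It functions as the subject of "inquired", so the gap sits immediately after word 8 ("admitted").
Base order: Ravi assumed a journalist admitted a curator inquired if the senator had apologized to David abruptly.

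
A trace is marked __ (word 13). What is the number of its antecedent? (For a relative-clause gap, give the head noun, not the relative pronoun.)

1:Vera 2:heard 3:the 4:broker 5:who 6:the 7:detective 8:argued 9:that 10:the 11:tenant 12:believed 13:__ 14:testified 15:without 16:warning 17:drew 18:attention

The gap at 13 is the subject of "testified", inside a relative clause.
The relative pronoun is "who" (word 5); it is bound by the head noun immediately before it.
Its filler is the head noun "broker", at word 4.

4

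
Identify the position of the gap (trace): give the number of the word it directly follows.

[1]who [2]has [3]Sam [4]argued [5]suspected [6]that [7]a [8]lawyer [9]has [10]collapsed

4

The displaced element is "who" (word 1).
It is linked across 1 clause boundary (Ø).
It functions as the subject of "suspected", so the gap sits immediately after word 4 ("argued").
Base order: Sam has argued who suspected that a lawyer has collapsed.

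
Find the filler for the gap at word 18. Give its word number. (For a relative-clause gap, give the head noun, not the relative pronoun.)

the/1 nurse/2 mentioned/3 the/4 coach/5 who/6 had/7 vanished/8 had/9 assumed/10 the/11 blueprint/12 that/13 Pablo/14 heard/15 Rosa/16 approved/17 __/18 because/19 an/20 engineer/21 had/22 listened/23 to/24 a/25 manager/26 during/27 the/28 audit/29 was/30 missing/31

12

The gap at 18 is the object of "approved", inside a relative clause.
The relative pronoun is "that" (word 13); it is bound by the head noun immediately before it.
Its filler is the head noun "blueprint", at word 12.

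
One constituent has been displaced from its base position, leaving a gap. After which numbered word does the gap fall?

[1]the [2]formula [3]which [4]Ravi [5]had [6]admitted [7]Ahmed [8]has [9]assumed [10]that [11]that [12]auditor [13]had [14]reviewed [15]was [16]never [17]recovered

14

The displaced element is "the formula" (word 2).
It is linked across 2 clause boundaries (Ø → that).
It functions as the direct object of "reviewed", so the gap sits immediately after word 14 ("reviewed").
Base order: Ravi had admitted Ahmed has assumed that that auditor had reviewed the formula.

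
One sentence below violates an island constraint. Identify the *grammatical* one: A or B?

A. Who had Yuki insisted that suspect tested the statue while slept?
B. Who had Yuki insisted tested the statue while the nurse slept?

In A, the wh-phrase is extracted from inside an adjunct island (introduced by "while"), which blocks movement.
In B, the extraction path crosses only that-complement boundaries, which are transparent.
So B is grammatical.

B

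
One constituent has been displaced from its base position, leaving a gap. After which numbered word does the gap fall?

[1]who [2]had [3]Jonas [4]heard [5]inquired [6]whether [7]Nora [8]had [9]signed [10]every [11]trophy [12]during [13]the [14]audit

The displaced element is "who" (word 1).
It is linked across 1 clause boundary (Ø).
It functions as the subject of "inquired", so the gap sits immediately after word 4 ("heard").
Base order: Jonas had heard that who inquired whether Nora had signed every trophy during the audit.

4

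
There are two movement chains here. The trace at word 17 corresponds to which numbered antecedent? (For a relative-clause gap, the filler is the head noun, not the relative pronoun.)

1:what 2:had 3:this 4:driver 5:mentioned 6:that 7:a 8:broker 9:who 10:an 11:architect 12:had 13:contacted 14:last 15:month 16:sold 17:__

1

The marked gap is the direct object of "sold".
Its filler is the fronted wh-phrase "what", at word 1.
(The other dependency links word 8 to a gap after word 13.)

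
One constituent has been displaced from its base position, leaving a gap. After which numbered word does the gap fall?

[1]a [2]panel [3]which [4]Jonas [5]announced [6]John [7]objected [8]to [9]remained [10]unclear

The displaced element is "a panel" (word 2).
It is linked across 1 clause boundary (Ø).
It functions as the object of the preposition "to" of "objected", so the gap sits immediately after word 8 ("to").
Base order: Jonas announced John objected to a panel.

8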